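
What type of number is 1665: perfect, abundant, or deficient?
deficient

Proper divisors of 1665: sum = 1 + 3 + 5 + 9 + 15 + 37 + 45 + 111 + 185 + 333 + 555 = 1299
Since 1299 < 1665, 1665 is deficient.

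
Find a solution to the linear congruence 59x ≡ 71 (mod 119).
x ≡ 96 (mod 119)

gcd(59, 119) = 1, which divides 71, so solutions exist.
Find 59^(-1) mod 119 by the extended Euclidean algorithm:
119 = 2 × 59 + 1  ⟹  1 = (1)·119 + (-2)·59
So (-2)·59 ≡ 1 (mod 119), i.e. 59^(-1) ≡ -2 ≡ 117 (mod 119).
x ≡ 117 × 71 = 8307 ≡ 96 (mod 119).
Check: 59 × 96 = 5664 ≡ 71 (mod 119).
Unique solution: x ≡ 96 (mod 119)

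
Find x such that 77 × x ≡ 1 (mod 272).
53

gcd(77, 272) = 1, so the inverse exists.
Extended Euclidean algorithm on (272, 77):
272 = 3 × 77 + 41  ⟹  41 = (1)·272 + (-3)·77
77 = 1 × 41 + 36  ⟹  36 = (-1)·272 + (4)·77
41 = 1 × 36 + 5  ⟹  5 = (2)·272 + (-7)·77
36 = 7 × 5 + 1  ⟹  1 = (-15)·272 + (53)·77
So (53)·77 ≡ 1 (mod 272), i.e. 77^(-1) ≡ 53 (mod 272).
Check: 77 × 53 = 4081 ≡ 1 (mod 272)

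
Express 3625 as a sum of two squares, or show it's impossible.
5² + 60² (a=5, b=60)

Factorization: 3625 = 5^3 × 29
By Fermat: n is sum of two squares iff every prime p ≡ 3 (mod 4) appears to even power.
All primes ≡ 3 (mod 4) appear to even power.
Search a = 0, 1, 2, … for 3625 - a² a perfect square: first hit at a = 5: 3625 - 25 = 3600 = 60².
3625 = 5² + 60² = 25 + 3600 ✓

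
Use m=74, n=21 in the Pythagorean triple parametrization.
(5035, 3108, 5917)

Euclid's formula: a = m² - n², b = 2mn, c = m² + n²
m = 74, n = 21
a = 74² - 21² = 5476 - 441 = 5035
b = 2 × 74 × 21 = 3108
c = 74² + 21² = 5476 + 441 = 5917
Verification: 5035² + 3108² = 25351225 + 9659664 = 35010889 = 5917² ✓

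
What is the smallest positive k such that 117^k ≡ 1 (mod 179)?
89

179 is prime, so ord(117) divides φ(179) = 178.
Divisors of 178: 1, 2, 89, 178.
Repeated squaring: 117^1 ≡ 117, 117^2 ≡ 85, 117^4 ≡ 65, 117^8 ≡ 108, 117^16 ≡ 29, 117^32 ≡ 125, 117^64 ≡ 52, 117^128 ≡ 19 (mod 179).
Test 117^d mod 179 for each divisor d in increasing order:
117^1 ≡ 117
117^2 ≡ 85
117^89 = 117^64·117^16·117^8·117^1 ≡ 1  ← first divisor giving 1
The order is 89.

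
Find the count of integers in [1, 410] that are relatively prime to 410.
160

410 = 2 × 5 × 41
φ(n) = n × ∏(1 - 1/p) for each prime p dividing n
φ(410) = 410 × (1 - 1/2) × (1 - 1/5) × (1 - 1/41) = 160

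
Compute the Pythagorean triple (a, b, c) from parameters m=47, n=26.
(1533, 2444, 2885)

Euclid's formula: a = m² - n², b = 2mn, c = m² + n²
m = 47, n = 26
a = 47² - 26² = 2209 - 676 = 1533
b = 2 × 47 × 26 = 2444
c = 47² + 26² = 2209 + 676 = 2885
Verification: 1533² + 2444² = 2350089 + 5973136 = 8323225 = 2885² ✓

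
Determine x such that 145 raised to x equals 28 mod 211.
201

Baby-step giant-step with step n = ⌈√211⌉ = 15.
Baby steps 145^j mod 211 (j:value) for j=0..14: 0:1, 1:145, 2:136, 3:97, 4:139, 5:110, 6:125, 7:190, 8:120, 9:98, 10:73, 11:35, 12:11, 13:118, 14:19.
Giant-step multiplier: 145^(-15) ≡ 145^(210-15) = 145^195 ≡ 88 (mod 211).
Giant steps γ_i = 28·88^i mod 211: γ_0=28, γ_1=143, γ_2=135, γ_3=64, γ_4=146, γ_5=188, γ_6=86, γ_7=183, γ_8=68, γ_9=76, γ_10=147, γ_11=65, γ_12=23, γ_13=125 (in table at j=6).
x = i·n + j = 13·15 + 6 = 201.
Check: 145^201 ≡ 28 (mod 211).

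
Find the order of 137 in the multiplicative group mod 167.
83

167 is prime, so ord(137) divides φ(167) = 166.
Divisors of 166: 1, 2, 83, 166.
Repeated squaring: 137^1 ≡ 137, 137^2 ≡ 65, 137^4 ≡ 50, 137^8 ≡ 162, 137^16 ≡ 25, 137^32 ≡ 124, 137^64 ≡ 12, 137^128 ≡ 144 (mod 167).
Test 137^d mod 167 for each divisor d in increasing order:
137^1 ≡ 137
137^2 ≡ 65
137^83 = 137^64·137^16·137^2·137^1 ≡ 1  ← first divisor giving 1
The order is 83.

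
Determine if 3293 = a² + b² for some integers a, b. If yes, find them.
22² + 53² (a=22, b=53)

Factorization: 3293 = 37 × 89
By Fermat: n is sum of two squares iff every prime p ≡ 3 (mod 4) appears to even power.
All primes ≡ 3 (mod 4) appear to even power.
Search a = 0, 1, 2, … for 3293 - a² a perfect square: first hit at a = 22: 3293 - 484 = 2809 = 53².
3293 = 22² + 53² = 484 + 2809 ✓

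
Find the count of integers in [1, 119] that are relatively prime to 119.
96

119 = 7 × 17
φ(n) = n × ∏(1 - 1/p) for each prime p dividing n
φ(119) = 119 × (1 - 1/7) × (1 - 1/17) = 96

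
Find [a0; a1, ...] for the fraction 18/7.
[2; 1, 1, 3]

Euclidean algorithm steps:
18 = 2 × 7 + 4
7 = 1 × 4 + 3
4 = 1 × 3 + 1
3 = 3 × 1 + 0
Continued fraction: [2; 1, 1, 3]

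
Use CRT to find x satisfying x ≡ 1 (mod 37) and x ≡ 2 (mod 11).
112

Using Chinese Remainder Theorem:
M = 37 × 11 = 407
M1 = 11, M2 = 37
y1 = 11^(-1) mod 37 = 27
y2 = 37^(-1) mod 11 = 3
x = (1×11×27 + 2×37×3) mod 407 = 112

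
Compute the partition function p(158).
88751778802

p(n) counts ways to write n as a sum of positive integers (order ignored).
Euler's pentagonal recurrence: p(k) = p(k-1) + p(k-2) - p(k-5) - p(k-7) + p(k-12) + p(k-15) - ... (offsets j(3j∓1)/2, signs ++--, p(0)=1, p(<0)=0).
DP table for k = 0..157: p(0)=1, p(1)=1, p(2)=2, p(3)=3, p(4)=5, p(5)=7, p(6)=11, p(7)=15, p(8)=22, p(9)=30, p(10)=42, p(11)=56, p(12)=77, p(13)=101, p(14)=135, p(15)=176, p(16)=231, p(17)=297, p(18)=385, p(19)=490, p(20)=627, p(21)=792, p(22)=1002, p(23)=1255, p(24)=1575, p(25)=1958, p(26)=2436, p(27)=3010, p(28)=3718, p(29)=4565, p(30)=5604, p(31)=6842, p(32)=8349, p(33)=10143, p(34)=12310, p(35)=14883, p(36)=17977, p(37)=21637, p(38)=26015, p(39)=31185, p(40)=37338, p(41)=44583, p(42)=53174, p(43)=63261, p(44)=75175, p(45)=89134, p(46)=105558, p(47)=124754, p(48)=147273, p(49)=173525, p(50)=204226, p(51)=239943, p(52)=281589, p(53)=329931, p(54)=386155, p(55)=451276, p(56)=526823, p(57)=614154, p(58)=715220, p(59)=831820, p(60)=966467, p(61)=1121505, p(62)=1300156, p(63)=1505499, p(64)=1741630, p(65)=2012558, p(66)=2323520, p(67)=2679689, p(68)=3087735, p(69)=3554345, p(70)=4087968, p(71)=4697205, p(72)=5392783, p(73)=6185689, p(74)=7089500, p(75)=8118264, p(76)=9289091, p(77)=10619863, p(78)=12132164, p(79)=13848650, p(80)=15796476, p(81)=18004327, p(82)=20506255, p(83)=23338469, p(84)=26543660, p(85)=30167357, p(86)=34262962, p(87)=38887673, p(88)=44108109, p(89)=49995925, p(90)=56634173, p(91)=64112359, p(92)=72533807, p(93)=82010177, p(94)=92669720, p(95)=104651419, p(96)=118114304, p(97)=133230930, p(98)=150198136, p(99)=169229875, p(100)=190569292, p(101)=214481126, p(102)=241265379, p(103)=271248950, p(104)=304801365, p(105)=342325709, p(106)=384276336, p(107)=431149389, p(108)=483502844, p(109)=541946240, p(110)=607163746, p(111)=679903203, p(112)=761002156, p(113)=851376628, p(114)=952050665, p(115)=1064144451, p(116)=1188908248, p(117)=1327710076, p(118)=1482074143, p(119)=1653668665, p(120)=1844349560, p(121)=2056148051, p(122)=2291320912, p(123)=2552338241, p(124)=2841940500, p(125)=3163127352, p(126)=3519222692, p(127)=3913864295, p(128)=4351078600, p(129)=4835271870, p(130)=5371315400, p(131)=5964539504, p(132)=6620830889, p(133)=7346629512, p(134)=8149040695, p(135)=9035836076, p(136)=10015581680, p(137)=11097645016, p(138)=12292341831, p(139)=13610949895, p(140)=15065878135, p(141)=16670689208, p(142)=18440293320, p(143)=20390982757, p(144)=22540654445, p(145)=24908858009, p(146)=27517052599, p(147)=30388671978, p(148)=33549419497, p(149)=37027355200, p(150)=40853235313, p(151)=45060624582, p(152)=49686288421, p(153)=54770336324, p(154)=60356673280, p(155)=66493182097, p(156)=73232243759, p(157)=80630964769.
Final step: p(158) = p(157) + p(156) - p(153) - p(151) + p(146) + p(143) - p(136) - p(132) + p(123) + p(118) - p(107) - p(101) + p(88) + p(81) - p(66) - p(58) + p(41) + p(32) - p(13) - p(3)
= 80630964769 + 73232243759 - 54770336324 - 45060624582 + 27517052599 + 20390982757 - 10015581680 - 6620830889 + 2552338241 + 1482074143 - 431149389 - 214481126 + 44108109 + 18004327 - 2323520 - 715220 + 44583 + 8349 - 101 - 3
= 88751778802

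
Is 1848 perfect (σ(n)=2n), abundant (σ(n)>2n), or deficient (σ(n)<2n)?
abundant

Proper divisors of 1848: sum = 1 + 2 + 3 + 4 + 6 + 7 + 8 + 11 + ... + 308 + 462 + 616 + 924 (31 divisors) = 3912
Since 3912 > 1848, 1848 is abundant.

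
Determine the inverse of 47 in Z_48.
47

gcd(47, 48) = 1, so the inverse exists.
Extended Euclidean algorithm on (48, 47):
48 = 1 × 47 + 1  ⟹  1 = (1)·48 + (-1)·47
So (-1)·47 ≡ 1 (mod 48), i.e. 47^(-1) ≡ -1 ≡ 47 (mod 48).
Check: 47 × 47 = 2209 ≡ 1 (mod 48)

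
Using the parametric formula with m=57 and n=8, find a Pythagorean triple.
(3185, 912, 3313)

Euclid's formula: a = m² - n², b = 2mn, c = m² + n²
m = 57, n = 8
a = 57² - 8² = 3249 - 64 = 3185
b = 2 × 57 × 8 = 912
c = 57² + 8² = 3249 + 64 = 3313
Verification: 3185² + 912² = 10144225 + 831744 = 10975969 = 3313² ✓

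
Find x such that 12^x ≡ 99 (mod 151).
86

Baby-step giant-step with step n = ⌈√151⌉ = 13.
Baby steps 12^j mod 151 (j:value) for j=0..12: 0:1, 1:12, 2:144, 3:67, 4:49, 5:135, 6:110, 7:112, 8:136, 9:122, 10:105, 11:52, 12:20.
Giant-step multiplier: 12^(-13) ≡ 12^(150-13) = 12^137 ≡ 56 (mod 151).
Giant steps γ_i = 99·56^i mod 151: γ_0=99, γ_1=108, γ_2=8, γ_3=146, γ_4=22, γ_5=24, γ_6=136 (in table at j=8).
x = i·n + j = 6·13 + 8 = 86.
Check: 12^86 ≡ 99 (mod 151).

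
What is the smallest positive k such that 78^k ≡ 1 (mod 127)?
126

127 is prime, so ord(78) divides φ(127) = 126.
Divisors of 126: 1, 2, 3, 6, 7, 9, 14, 18, 21, 42, 63, 126.
Repeated squaring: 78^1 ≡ 78, 78^2 ≡ 115, 78^4 ≡ 17, 78^8 ≡ 35, 78^16 ≡ 82, 78^32 ≡ 120, 78^64 ≡ 49 (mod 127).
Test 78^d mod 127 for each divisor d in increasing order:
78^1 ≡ 78
78^2 ≡ 115
78^3 = 78^2·78^1 ≡ 80
78^6 = 78^4·78^2 ≡ 50
78^7 = 78^4·78^2·78^1 ≡ 90
78^9 = 78^8·78^1 ≡ 63
78^14 = 78^8·78^4·78^2 ≡ 99
78^18 = 78^16·78^2 ≡ 32
78^21 = 78^16·78^4·78^1 ≡ 20
78^42 = 78^32·78^8·78^2 ≡ 19
78^63 = 78^32·78^16·78^8·78^4·78^2·78^1 ≡ 126
78^126 = 78^64·78^32·78^16·78^8·78^4·78^2 ≡ 1  ← first divisor giving 1
The order is 126.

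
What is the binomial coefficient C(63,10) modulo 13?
11

Using Lucas' theorem:
Write n=63 and k=10 in base 13:
n in base 13: [4, 11]
k in base 13: [0, 10]
C(63,10) mod 13 = ∏ C(n_i, k_i) mod 13
Digit binomials (mod 13): C(4,0) = 1; C(11,10) = 11
Product: 1 × 11 = 11 ≡ 11 (mod 13)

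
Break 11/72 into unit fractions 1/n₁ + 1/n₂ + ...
1/7 + 1/101 + 1/50904

Greedy algorithm:
11/72: ceiling(72/11) = 7, use 1/7
5/504: ceiling(504/5) = 101, use 1/101
1/50904: ceiling(50904/1) = 50904, use 1/50904
Result: 11/72 = 1/7 + 1/101 + 1/50904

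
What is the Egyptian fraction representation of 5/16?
1/4 + 1/16

Greedy algorithm:
5/16: ceiling(16/5) = 4, use 1/4
1/16: ceiling(16/1) = 16, use 1/16
Result: 5/16 = 1/4 + 1/16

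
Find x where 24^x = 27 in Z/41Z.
25

Baby-step giant-step with step n = ⌈√41⌉ = 7.
Baby steps 24^j mod 41 (j:value) for j=0..6: 0:1, 1:24, 2:2, 3:7, 4:4, 5:14, 6:8.
Giant-step multiplier: 24^(-7) ≡ 24^(40-7) = 24^33 ≡ 22 (mod 41).
Giant steps γ_i = 27·22^i mod 41: γ_0=27, γ_1=20, γ_2=30, γ_3=4 (in table at j=4).
x = i·n + j = 3·7 + 4 = 25.
Check: 24^25 ≡ 27 (mod 41).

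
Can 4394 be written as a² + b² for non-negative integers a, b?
13² + 65² (a=13, b=65)

Factorization: 4394 = 2 × 13^3
By Fermat: n is sum of two squares iff every prime p ≡ 3 (mod 4) appears to even power.
All primes ≡ 3 (mod 4) appear to even power.
Search a = 0, 1, 2, … for 4394 - a² a perfect square: first hit at a = 13: 4394 - 169 = 4225 = 65².
4394 = 13² + 65² = 169 + 4225 ✓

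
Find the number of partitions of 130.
5371315400

p(n) counts ways to write n as a sum of positive integers (order ignored).
Euler's pentagonal recurrence: p(k) = p(k-1) + p(k-2) - p(k-5) - p(k-7) + p(k-12) + p(k-15) - ... (offsets j(3j∓1)/2, signs ++--, p(0)=1, p(<0)=0).
DP table for k = 0..129: p(0)=1, p(1)=1, p(2)=2, p(3)=3, p(4)=5, p(5)=7, p(6)=11, p(7)=15, p(8)=22, p(9)=30, p(10)=42, p(11)=56, p(12)=77, p(13)=101, p(14)=135, p(15)=176, p(16)=231, p(17)=297, p(18)=385, p(19)=490, p(20)=627, p(21)=792, p(22)=1002, p(23)=1255, p(24)=1575, p(25)=1958, p(26)=2436, p(27)=3010, p(28)=3718, p(29)=4565, p(30)=5604, p(31)=6842, p(32)=8349, p(33)=10143, p(34)=12310, p(35)=14883, p(36)=17977, p(37)=21637, p(38)=26015, p(39)=31185, p(40)=37338, p(41)=44583, p(42)=53174, p(43)=63261, p(44)=75175, p(45)=89134, p(46)=105558, p(47)=124754, p(48)=147273, p(49)=173525, p(50)=204226, p(51)=239943, p(52)=281589, p(53)=329931, p(54)=386155, p(55)=451276, p(56)=526823, p(57)=614154, p(58)=715220, p(59)=831820, p(60)=966467, p(61)=1121505, p(62)=1300156, p(63)=1505499, p(64)=1741630, p(65)=2012558, p(66)=2323520, p(67)=2679689, p(68)=3087735, p(69)=3554345, p(70)=4087968, p(71)=4697205, p(72)=5392783, p(73)=6185689, p(74)=7089500, p(75)=8118264, p(76)=9289091, p(77)=10619863, p(78)=12132164, p(79)=13848650, p(80)=15796476, p(81)=18004327, p(82)=20506255, p(83)=23338469, p(84)=26543660, p(85)=30167357, p(86)=34262962, p(87)=38887673, p(88)=44108109, p(89)=49995925, p(90)=56634173, p(91)=64112359, p(92)=72533807, p(93)=82010177, p(94)=92669720, p(95)=104651419, p(96)=118114304, p(97)=133230930, p(98)=150198136, p(99)=169229875, p(100)=190569292, p(101)=214481126, p(102)=241265379, p(103)=271248950, p(104)=304801365, p(105)=342325709, p(106)=384276336, p(107)=431149389, p(108)=483502844, p(109)=541946240, p(110)=607163746, p(111)=679903203, p(112)=761002156, p(113)=851376628, p(114)=952050665, p(115)=1064144451, p(116)=1188908248, p(117)=1327710076, p(118)=1482074143, p(119)=1653668665, p(120)=1844349560, p(121)=2056148051, p(122)=2291320912, p(123)=2552338241, p(124)=2841940500, p(125)=3163127352, p(126)=3519222692, p(127)=3913864295, p(128)=4351078600, p(129)=4835271870.
Final step: p(130) = p(129) + p(128) - p(125) - p(123) + p(118) + p(115) - p(108) - p(104) + p(95) + p(90) - p(79) - p(73) + p(60) + p(53) - p(38) - p(30) + p(13) + p(4)
= 4835271870 + 4351078600 - 3163127352 - 2552338241 + 1482074143 + 1064144451 - 483502844 - 304801365 + 104651419 + 56634173 - 13848650 - 6185689 + 966467 + 329931 - 26015 - 5604 + 101 + 5
= 5371315400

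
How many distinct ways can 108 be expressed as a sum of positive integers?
483502844

p(n) counts ways to write n as a sum of positive integers (order ignored).
Euler's pentagonal recurrence: p(k) = p(k-1) + p(k-2) - p(k-5) - p(k-7) + p(k-12) + p(k-15) - ... (offsets j(3j∓1)/2, signs ++--, p(0)=1, p(<0)=0).
DP table for k = 0..107: p(0)=1, p(1)=1, p(2)=2, p(3)=3, p(4)=5, p(5)=7, p(6)=11, p(7)=15, p(8)=22, p(9)=30, p(10)=42, p(11)=56, p(12)=77, p(13)=101, p(14)=135, p(15)=176, p(16)=231, p(17)=297, p(18)=385, p(19)=490, p(20)=627, p(21)=792, p(22)=1002, p(23)=1255, p(24)=1575, p(25)=1958, p(26)=2436, p(27)=3010, p(28)=3718, p(29)=4565, p(30)=5604, p(31)=6842, p(32)=8349, p(33)=10143, p(34)=12310, p(35)=14883, p(36)=17977, p(37)=21637, p(38)=26015, p(39)=31185, p(40)=37338, p(41)=44583, p(42)=53174, p(43)=63261, p(44)=75175, p(45)=89134, p(46)=105558, p(47)=124754, p(48)=147273, p(49)=173525, p(50)=204226, p(51)=239943, p(52)=281589, p(53)=329931, p(54)=386155, p(55)=451276, p(56)=526823, p(57)=614154, p(58)=715220, p(59)=831820, p(60)=966467, p(61)=1121505, p(62)=1300156, p(63)=1505499, p(64)=1741630, p(65)=2012558, p(66)=2323520, p(67)=2679689, p(68)=3087735, p(69)=3554345, p(70)=4087968, p(71)=4697205, p(72)=5392783, p(73)=6185689, p(74)=7089500, p(75)=8118264, p(76)=9289091, p(77)=10619863, p(78)=12132164, p(79)=13848650, p(80)=15796476, p(81)=18004327, p(82)=20506255, p(83)=23338469, p(84)=26543660, p(85)=30167357, p(86)=34262962, p(87)=38887673, p(88)=44108109, p(89)=49995925, p(90)=56634173, p(91)=64112359, p(92)=72533807, p(93)=82010177, p(94)=92669720, p(95)=104651419, p(96)=118114304, p(97)=133230930, p(98)=150198136, p(99)=169229875, p(100)=190569292, p(101)=214481126, p(102)=241265379, p(103)=271248950, p(104)=304801365, p(105)=342325709, p(106)=384276336, p(107)=431149389.
Final step: p(108) = p(107) + p(106) - p(103) - p(101) + p(96) + p(93) - p(86) - p(82) + p(73) + p(68) - p(57) - p(51) + p(38) + p(31) - p(16) - p(8)
= 431149389 + 384276336 - 271248950 - 214481126 + 118114304 + 82010177 - 34262962 - 20506255 + 6185689 + 3087735 - 614154 - 239943 + 26015 + 6842 - 231 - 22
= 483502844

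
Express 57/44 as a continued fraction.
[1; 3, 2, 1, 1, 2]

Euclidean algorithm steps:
57 = 1 × 44 + 13
44 = 3 × 13 + 5
13 = 2 × 5 + 3
5 = 1 × 3 + 2
3 = 1 × 2 + 1
2 = 2 × 1 + 0
Continued fraction: [1; 3, 2, 1, 1, 2]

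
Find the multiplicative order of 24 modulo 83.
82

83 is prime, so ord(24) divides φ(83) = 82.
Divisors of 82: 1, 2, 41, 82.
Repeated squaring: 24^1 ≡ 24, 24^2 ≡ 78, 24^4 ≡ 25, 24^8 ≡ 44, 24^16 ≡ 27, 24^32 ≡ 65, 24^64 ≡ 75 (mod 83).
Test 24^d mod 83 for each divisor d in increasing order:
24^1 ≡ 24
24^2 ≡ 78
24^41 = 24^32·24^8·24^1 ≡ 82
24^82 = 24^64·24^16·24^2 ≡ 1  ← first divisor giving 1
The order is 82.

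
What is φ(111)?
72

111 = 3 × 37
φ(n) = n × ∏(1 - 1/p) for each prime p dividing n
φ(111) = 111 × (1 - 1/3) × (1 - 1/37) = 72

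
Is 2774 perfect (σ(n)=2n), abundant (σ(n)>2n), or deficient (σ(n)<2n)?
deficient

Proper divisors of 2774: sum = 1 + 2 + 19 + 38 + 73 + 146 + 1387 = 1666
Since 1666 < 2774, 2774 is deficient.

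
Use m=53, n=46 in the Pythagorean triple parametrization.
(693, 4876, 4925)

Euclid's formula: a = m² - n², b = 2mn, c = m² + n²
m = 53, n = 46
a = 53² - 46² = 2809 - 2116 = 693
b = 2 × 53 × 46 = 4876
c = 53² + 46² = 2809 + 2116 = 4925
Verification: 693² + 4876² = 480249 + 23775376 = 24255625 = 4925² ✓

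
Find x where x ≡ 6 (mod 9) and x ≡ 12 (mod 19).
69

Using Chinese Remainder Theorem:
M = 9 × 19 = 171
M1 = 19, M2 = 9
y1 = 19^(-1) mod 9 = 1
y2 = 9^(-1) mod 19 = 17
x = (6×19×1 + 12×9×17) mod 171 = 69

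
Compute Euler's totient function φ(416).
192

416 = 2^5 × 13
φ(n) = n × ∏(1 - 1/p) for each prime p dividing n
φ(416) = 416 × (1 - 1/2) × (1 - 1/13) = 192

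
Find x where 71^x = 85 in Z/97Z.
78

Baby-step giant-step with step n = ⌈√97⌉ = 10.
Baby steps 71^j mod 97 (j:value) for j=0..9: 0:1, 1:71, 2:94, 3:78, 4:9, 5:57, 6:70, 7:23, 8:81, 9:28.
Giant-step multiplier: 71^(-10) ≡ 71^(96-10) = 71^86 ≡ 95 (mod 97).
Giant steps γ_i = 85·95^i mod 97: γ_0=85, γ_1=24, γ_2=49, γ_3=96, γ_4=2, γ_5=93, γ_6=8, γ_7=81 (in table at j=8).
x = i·n + j = 7·10 + 8 = 78.
Check: 71^78 ≡ 85 (mod 97).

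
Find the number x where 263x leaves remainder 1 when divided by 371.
79

gcd(263, 371) = 1, so the inverse exists.
Extended Euclidean algorithm on (371, 263):
371 = 1 × 263 + 108  ⟹  108 = (1)·371 + (-1)·263
263 = 2 × 108 + 47  ⟹  47 = (-2)·371 + (3)·263
108 = 2 × 47 + 14  ⟹  14 = (5)·371 + (-7)·263
47 = 3 × 14 + 5  ⟹  5 = (-17)·371 + (24)·263
14 = 2 × 5 + 4  ⟹  4 = (39)·371 + (-55)·263
5 = 1 × 4 + 1  ⟹  1 = (-56)·371 + (79)·263
So (79)·263 ≡ 1 (mod 371), i.e. 263^(-1) ≡ 79 (mod 371).
Check: 263 × 79 = 20777 ≡ 1 (mod 371)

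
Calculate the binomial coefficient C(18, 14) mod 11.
2

Using Lucas' theorem:
Write n=18 and k=14 in base 11:
n in base 11: [1, 7]
k in base 11: [1, 3]
C(18,14) mod 11 = ∏ C(n_i, k_i) mod 11
Digit binomials (mod 11): C(1,1) = 1; C(7,3) = 35 ≡ 2
Product: 1 × 2 = 2 ≡ 2 (mod 11)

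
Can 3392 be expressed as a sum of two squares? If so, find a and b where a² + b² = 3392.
16² + 56² (a=16, b=56)

Factorization: 3392 = 2^6 × 53
By Fermat: n is sum of two squares iff every prime p ≡ 3 (mod 4) appears to even power.
All primes ≡ 3 (mod 4) appear to even power.
Search a = 0, 1, 2, … for 3392 - a² a perfect square: first hit at a = 16: 3392 - 256 = 3136 = 56².
3392 = 16² + 56² = 256 + 3136 ✓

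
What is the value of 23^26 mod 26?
9

Repeated squaring. Binary of 26 = 11010.
23^1 ≡ 23 (mod 26); 23^2 ≡ 9 (mod 26); 23^4 ≡ 3 (mod 26); 23^8 ≡ 9 (mod 26); 23^16 ≡ 3 (mod 26)
23^26 = 23^2 × 23^8 × 23^16 ≡ 9 (mod 26)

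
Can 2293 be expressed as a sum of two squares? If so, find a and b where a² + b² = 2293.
23² + 42² (a=23, b=42)

Factorization: 2293 = 2293
By Fermat: n is sum of two squares iff every prime p ≡ 3 (mod 4) appears to even power.
All primes ≡ 3 (mod 4) appear to even power.
Search a = 0, 1, 2, … for 2293 - a² a perfect square: first hit at a = 23: 2293 - 529 = 1764 = 42².
2293 = 23² + 42² = 529 + 1764 ✓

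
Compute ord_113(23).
112

113 is prime, so ord(23) divides φ(113) = 112.
Divisors of 112: 1, 2, 4, 7, 8, 14, 16, 28, 56, 112.
Repeated squaring: 23^1 ≡ 23, 23^2 ≡ 77, 23^4 ≡ 53, 23^8 ≡ 97, 23^16 ≡ 30, 23^32 ≡ 109, 23^64 ≡ 16 (mod 113).
Test 23^d mod 113 for each divisor d in increasing order:
23^1 ≡ 23
23^2 ≡ 77
23^4 ≡ 53
23^7 = 23^4·23^2·23^1 ≡ 73
23^8 ≡ 97
23^14 = 23^8·23^4·23^2 ≡ 18
23^16 ≡ 30
23^28 = 23^16·23^8·23^4 ≡ 98
23^56 = 23^32·23^16·23^8 ≡ 112
23^112 = 23^64·23^32·23^16 ≡ 1  ← first divisor giving 1
The order is 112.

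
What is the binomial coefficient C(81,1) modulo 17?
13

Using Lucas' theorem:
Write n=81 and k=1 in base 17:
n in base 17: [4, 13]
k in base 17: [0, 1]
C(81,1) mod 17 = ∏ C(n_i, k_i) mod 17
Digit binomials (mod 17): C(4,0) = 1; C(13,1) = 13
Product: 1 × 13 = 13 ≡ 13 (mod 17)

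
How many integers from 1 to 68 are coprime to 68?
32

68 = 2^2 × 17
φ(n) = n × ∏(1 - 1/p) for each prime p dividing n
φ(68) = 68 × (1 - 1/2) × (1 - 1/17) = 32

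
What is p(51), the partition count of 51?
239943

p(n) counts ways to write n as a sum of positive integers (order ignored).
Euler's pentagonal recurrence: p(k) = p(k-1) + p(k-2) - p(k-5) - p(k-7) + p(k-12) + p(k-15) - ... (offsets j(3j∓1)/2, signs ++--, p(0)=1, p(<0)=0).
DP table for k = 0..50: p(0)=1, p(1)=1, p(2)=2, p(3)=3, p(4)=5, p(5)=7, p(6)=11, p(7)=15, p(8)=22, p(9)=30, p(10)=42, p(11)=56, p(12)=77, p(13)=101, p(14)=135, p(15)=176, p(16)=231, p(17)=297, p(18)=385, p(19)=490, p(20)=627, p(21)=792, p(22)=1002, p(23)=1255, p(24)=1575, p(25)=1958, p(26)=2436, p(27)=3010, p(28)=3718, p(29)=4565, p(30)=5604, p(31)=6842, p(32)=8349, p(33)=10143, p(34)=12310, p(35)=14883, p(36)=17977, p(37)=21637, p(38)=26015, p(39)=31185, p(40)=37338, p(41)=44583, p(42)=53174, p(43)=63261, p(44)=75175, p(45)=89134, p(46)=105558, p(47)=124754, p(48)=147273, p(49)=173525, p(50)=204226.
Final step: p(51) = p(50) + p(49) - p(46) - p(44) + p(39) + p(36) - p(29) - p(25) + p(16) + p(11) - p(0)
= 204226 + 173525 - 105558 - 75175 + 31185 + 17977 - 4565 - 1958 + 231 + 56 - 1
= 239943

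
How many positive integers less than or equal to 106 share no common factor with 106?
52

106 = 2 × 53
φ(n) = n × ∏(1 - 1/p) for each prime p dividing n
φ(106) = 106 × (1 - 1/2) × (1 - 1/53) = 52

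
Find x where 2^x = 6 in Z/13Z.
5

Baby-step giant-step with step n = ⌈√13⌉ = 4.
Baby steps 2^j mod 13 (j:value) for j=0..3: 0:1, 1:2, 2:4, 3:8.
Giant-step multiplier: 2^(-4) ≡ 2^(12-4) = 2^8 ≡ 9 (mod 13).
Giant steps γ_i = 6·9^i mod 13: γ_0=6, γ_1=2 (in table at j=1).
x = i·n + j = 1·4 + 1 = 5.
Check: 2^5 ≡ 6 (mod 13).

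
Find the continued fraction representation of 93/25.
[3; 1, 2, 1, 1, 3]

Euclidean algorithm steps:
93 = 3 × 25 + 18
25 = 1 × 18 + 7
18 = 2 × 7 + 4
7 = 1 × 4 + 3
4 = 1 × 3 + 1
3 = 3 × 1 + 0
Continued fraction: [3; 1, 2, 1, 1, 3]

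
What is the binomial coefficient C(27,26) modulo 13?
1

Using Lucas' theorem:
Write n=27 and k=26 in base 13:
n in base 13: [2, 1]
k in base 13: [2, 0]
C(27,26) mod 13 = ∏ C(n_i, k_i) mod 13
Digit binomials (mod 13): C(2,2) = 1; C(1,0) = 1
Product: 1 × 1 = 1 ≡ 1 (mod 13)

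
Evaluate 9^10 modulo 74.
9

Repeated squaring. Binary of 10 = 1010.
9^1 ≡ 9 (mod 74); 9^2 ≡ 7 (mod 74); 9^4 ≡ 49 (mod 74); 9^8 ≡ 33 (mod 74)
9^10 = 9^2 × 9^8 ≡ 9 (mod 74)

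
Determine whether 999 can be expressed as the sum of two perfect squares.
Not possible

Factorization: 999 = 3^3 × 37
By Fermat: n is sum of two squares iff every prime p ≡ 3 (mod 4) appears to even power.
Prime(s) ≡ 3 (mod 4) with odd exponent: [(3, 3)]
Therefore 999 cannot be expressed as a² + b².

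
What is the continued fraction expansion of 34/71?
[0; 2, 11, 3]

Euclidean algorithm steps:
34 = 0 × 71 + 34
71 = 2 × 34 + 3
34 = 11 × 3 + 1
3 = 3 × 1 + 0
Continued fraction: [0; 2, 11, 3]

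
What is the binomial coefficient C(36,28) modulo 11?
0

Using Lucas' theorem:
Write n=36 and k=28 in base 11:
n in base 11: [3, 3]
k in base 11: [2, 6]
C(36,28) mod 11 = ∏ C(n_i, k_i) mod 11
Digit binomials (mod 11): C(3,2) = 3; C(3,6) = 0 (k_i > n_i)
Product: 3 × 0 = 0 ≡ 0 (mod 11)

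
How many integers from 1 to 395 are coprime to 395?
312

395 = 5 × 79
φ(n) = n × ∏(1 - 1/p) for each prime p dividing n
φ(395) = 395 × (1 - 1/5) × (1 - 1/79) = 312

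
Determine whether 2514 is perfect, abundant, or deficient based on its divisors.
abundant

Proper divisors of 2514: sum = 1 + 2 + 3 + 6 + 419 + 838 + 1257 = 2526
Since 2526 > 2514, 2514 is abundant.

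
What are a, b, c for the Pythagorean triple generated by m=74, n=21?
(5035, 3108, 5917)

Euclid's formula: a = m² - n², b = 2mn, c = m² + n²
m = 74, n = 21
a = 74² - 21² = 5476 - 441 = 5035
b = 2 × 74 × 21 = 3108
c = 74² + 21² = 5476 + 441 = 5917
Verification: 5035² + 3108² = 25351225 + 9659664 = 35010889 = 5917² ✓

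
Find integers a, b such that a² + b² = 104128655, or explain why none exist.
Not possible

Factorization: 104128655 = 5 × 17 × 107^3
By Fermat: n is sum of two squares iff every prime p ≡ 3 (mod 4) appears to even power.
Prime(s) ≡ 3 (mod 4) with odd exponent: [(107, 3)]
Therefore 104128655 cannot be expressed as a² + b².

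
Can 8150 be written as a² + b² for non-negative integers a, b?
Not possible

Factorization: 8150 = 2 × 5^2 × 163
By Fermat: n is sum of two squares iff every prime p ≡ 3 (mod 4) appears to even power.
Prime(s) ≡ 3 (mod 4) with odd exponent: [(163, 1)]
Therefore 8150 cannot be expressed as a² + b².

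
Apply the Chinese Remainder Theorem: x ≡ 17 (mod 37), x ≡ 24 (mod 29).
720

Using Chinese Remainder Theorem:
M = 37 × 29 = 1073
M1 = 29, M2 = 37
y1 = 29^(-1) mod 37 = 23
y2 = 37^(-1) mod 29 = 11
x = (17×29×23 + 24×37×11) mod 1073 = 720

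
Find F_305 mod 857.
630

Matrix identity: Q^n = [[F_(n+1), F_n], [F_n, F_(n-1)]] with Q = [[1,1],[1,0]].
n = 305 = 100110001₂. Square-and-multiply, entries mod 857:
Q^1 = [[1,1],[1,0]]
Q^2 = (Q^1)² = [[2,1],[1,1]]
Q^4 = (Q^2)² = [[5,3],[3,2]]
Q^9 = (Q^4)²·Q = [[55,34],[34,21]]
Q^19 = (Q^9)²·Q = [[766,753],[753,13]]
Q^38 = (Q^19)² = [[243,399],[399,701]]
Q^76 = (Q^38)² = [[572,433],[433,139]]
Q^152 = (Q^76)² = [[473,200],[200,273]]
Q^305 = (Q^152)²·Q = [[712,630],[630,82]]
F_305 mod 857 = Q^305[0][1] = 630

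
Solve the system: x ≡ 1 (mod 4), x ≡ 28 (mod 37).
65

Using Chinese Remainder Theorem:
M = 4 × 37 = 148
M1 = 37, M2 = 4
y1 = 37^(-1) mod 4 = 1
y2 = 4^(-1) mod 37 = 28
x = (1×37×1 + 28×4×28) mod 148 = 65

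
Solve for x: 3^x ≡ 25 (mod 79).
46

Baby-step giant-step with step n = ⌈√79⌉ = 9.
Baby steps 3^j mod 79 (j:value) for j=0..8: 0:1, 1:3, 2:9, 3:27, 4:2, 5:6, 6:18, 7:54, 8:4.
Giant-step multiplier: 3^(-9) ≡ 3^(78-9) = 3^69 ≡ 33 (mod 79).
Giant steps γ_i = 25·33^i mod 79: γ_0=25, γ_1=35, γ_2=49, γ_3=37, γ_4=36, γ_5=3 (in table at j=1).
x = i·n + j = 5·9 + 1 = 46.
Check: 3^46 ≡ 25 (mod 79).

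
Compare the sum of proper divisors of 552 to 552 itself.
abundant

Proper divisors of 552: sum = 1 + 2 + 3 + 4 + 6 + 8 + 12 + 23 + 24 + 46 + 69 + 92 + 138 + 184 + 276 = 888
Since 888 > 552, 552 is abundant.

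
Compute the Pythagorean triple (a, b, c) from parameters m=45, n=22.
(1541, 1980, 2509)

Euclid's formula: a = m² - n², b = 2mn, c = m² + n²
m = 45, n = 22
a = 45² - 22² = 2025 - 484 = 1541
b = 2 × 45 × 22 = 1980
c = 45² + 22² = 2025 + 484 = 2509
Verification: 1541² + 1980² = 2374681 + 3920400 = 6295081 = 2509² ✓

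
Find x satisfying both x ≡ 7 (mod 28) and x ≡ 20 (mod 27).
371

Using Chinese Remainder Theorem:
M = 28 × 27 = 756
M1 = 27, M2 = 28
y1 = 27^(-1) mod 28 = 27
y2 = 28^(-1) mod 27 = 1
x = (7×27×27 + 20×28×1) mod 756 = 371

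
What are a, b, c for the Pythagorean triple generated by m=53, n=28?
(2025, 2968, 3593)

Euclid's formula: a = m² - n², b = 2mn, c = m² + n²
m = 53, n = 28
a = 53² - 28² = 2809 - 784 = 2025
b = 2 × 53 × 28 = 2968
c = 53² + 28² = 2809 + 784 = 3593
Verification: 2025² + 2968² = 4100625 + 8809024 = 12909649 = 3593² ✓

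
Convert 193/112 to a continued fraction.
[1; 1, 2, 1, 1, 1, 1, 2, 2]

Euclidean algorithm steps:
193 = 1 × 112 + 81
112 = 1 × 81 + 31
81 = 2 × 31 + 19
31 = 1 × 19 + 12
19 = 1 × 12 + 7
12 = 1 × 7 + 5
7 = 1 × 5 + 2
5 = 2 × 2 + 1
2 = 2 × 1 + 0
Continued fraction: [1; 1, 2, 1, 1, 1, 1, 2, 2]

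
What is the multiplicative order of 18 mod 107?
106

107 is prime, so ord(18) divides φ(107) = 106.
Divisors of 106: 1, 2, 53, 106.
Repeated squaring: 18^1 ≡ 18, 18^2 ≡ 3, 18^4 ≡ 9, 18^8 ≡ 81, 18^16 ≡ 34, 18^32 ≡ 86, 18^64 ≡ 13 (mod 107).
Test 18^d mod 107 for each divisor d in increasing order:
18^1 ≡ 18
18^2 ≡ 3
18^53 = 18^32·18^16·18^4·18^1 ≡ 106
18^106 = 18^64·18^32·18^8·18^2 ≡ 1  ← first divisor giving 1
The order is 106.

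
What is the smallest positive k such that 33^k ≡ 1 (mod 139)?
46

139 is prime, so ord(33) divides φ(139) = 138.
Divisors of 138: 1, 2, 3, 6, 23, 46, 69, 138.
Repeated squaring: 33^1 ≡ 33, 33^2 ≡ 116, 33^4 ≡ 112, 33^8 ≡ 34, 33^16 ≡ 44, 33^32 ≡ 129, 33^64 ≡ 100, 33^128 ≡ 131 (mod 139).
Test 33^d mod 139 for each divisor d in increasing order:
33^1 ≡ 33
33^2 ≡ 116
33^3 = 33^2·33^1 ≡ 75
33^6 = 33^4·33^2 ≡ 65
33^23 = 33^16·33^4·33^2·33^1 ≡ 138
33^46 = 33^32·33^8·33^4·33^2 ≡ 1  ← first divisor giving 1
The order is 46.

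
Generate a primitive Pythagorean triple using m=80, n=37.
(5031, 5920, 7769)

Euclid's formula: a = m² - n², b = 2mn, c = m² + n²
m = 80, n = 37
a = 80² - 37² = 6400 - 1369 = 5031
b = 2 × 80 × 37 = 5920
c = 80² + 37² = 6400 + 1369 = 7769
Verification: 5031² + 5920² = 25310961 + 35046400 = 60357361 = 7769² ✓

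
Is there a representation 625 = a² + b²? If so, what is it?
0² + 25² (a=0, b=25)

Factorization: 625 = 5^4
By Fermat: n is sum of two squares iff every prime p ≡ 3 (mod 4) appears to even power.
All primes ≡ 3 (mod 4) appear to even power.
Search a = 0, 1, 2, … for 625 - a² a perfect square: first hit at a = 0: 625 - 0 = 625 = 25².
625 = 0² + 25² = 0 + 625 ✓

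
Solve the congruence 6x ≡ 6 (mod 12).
x ≡ 1 (mod 2)

gcd(6, 12) = 6, which divides 6, so solutions exist.
Divide through by 6: x ≡ 1 (mod 2).
The coefficient of x is now 1, so x ≡ 1 (mod 2).
Check: 6 × 1 = 6 ≡ 6 (mod 12).
x ≡ 1 (mod 2), giving 6 solutions mod 12.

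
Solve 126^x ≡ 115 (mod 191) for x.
102

Baby-step giant-step with step n = ⌈√191⌉ = 14.
Baby steps 126^j mod 191 (j:value) for j=0..13: 0:1, 1:126, 2:23, 3:33, 4:147, 5:186, 6:134, 7:76, 8:26, 9:29, 10:25, 11:94, 12:2, 13:61.
Giant-step multiplier: 126^(-14) ≡ 126^(190-14) = 126^176 ≡ 54 (mod 191).
Giant steps γ_i = 115·54^i mod 191: γ_0=115, γ_1=98, γ_2=135, γ_3=32, γ_4=9, γ_5=104, γ_6=77, γ_7=147 (in table at j=4).
x = i·n + j = 7·14 + 4 = 102.
Check: 126^102 ≡ 115 (mod 191).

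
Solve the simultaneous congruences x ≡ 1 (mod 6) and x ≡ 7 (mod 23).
7

Using Chinese Remainder Theorem:
M = 6 × 23 = 138
M1 = 23, M2 = 6
y1 = 23^(-1) mod 6 = 5
y2 = 6^(-1) mod 23 = 4
x = (1×23×5 + 7×6×4) mod 138 = 7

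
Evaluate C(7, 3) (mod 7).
0

Using Lucas' theorem:
Write n=7 and k=3 in base 7:
n in base 7: [1, 0]
k in base 7: [0, 3]
C(7,3) mod 7 = ∏ C(n_i, k_i) mod 7
Digit binomials (mod 7): C(1,0) = 1; C(0,3) = 0 (k_i > n_i)
Product: 1 × 0 = 0 ≡ 0 (mod 7)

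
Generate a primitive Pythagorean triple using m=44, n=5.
(1911, 440, 1961)

Euclid's formula: a = m² - n², b = 2mn, c = m² + n²
m = 44, n = 5
a = 44² - 5² = 1936 - 25 = 1911
b = 2 × 44 × 5 = 440
c = 44² + 5² = 1936 + 25 = 1961
Verification: 1911² + 440² = 3651921 + 193600 = 3845521 = 1961² ✓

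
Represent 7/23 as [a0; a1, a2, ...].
[0; 3, 3, 2]

Euclidean algorithm steps:
7 = 0 × 23 + 7
23 = 3 × 7 + 2
7 = 3 × 2 + 1
2 = 2 × 1 + 0
Continued fraction: [0; 3, 3, 2]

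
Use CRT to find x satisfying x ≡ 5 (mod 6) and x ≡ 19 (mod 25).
119

Using Chinese Remainder Theorem:
M = 6 × 25 = 150
M1 = 25, M2 = 6
y1 = 25^(-1) mod 6 = 1
y2 = 6^(-1) mod 25 = 21
x = (5×25×1 + 19×6×21) mod 150 = 119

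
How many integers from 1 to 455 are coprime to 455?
288

455 = 5 × 7 × 13
φ(n) = n × ∏(1 - 1/p) for each prime p dividing n
φ(455) = 455 × (1 - 1/5) × (1 - 1/7) × (1 - 1/13) = 288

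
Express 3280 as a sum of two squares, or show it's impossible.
12² + 56² (a=12, b=56)

Factorization: 3280 = 2^4 × 5 × 41
By Fermat: n is sum of two squares iff every prime p ≡ 3 (mod 4) appears to even power.
All primes ≡ 3 (mod 4) appear to even power.
Search a = 0, 1, 2, … for 3280 - a² a perfect square: first hit at a = 12: 3280 - 144 = 3136 = 56².
3280 = 12² + 56² = 144 + 3136 ✓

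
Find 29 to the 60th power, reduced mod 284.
37

Repeated squaring. Binary of 60 = 111100.
29^1 ≡ 29 (mod 284); 29^2 ≡ 273 (mod 284); 29^4 ≡ 121 (mod 284); 29^8 ≡ 157 (mod 284); 29^16 ≡ 225 (mod 284); 29^32 ≡ 73 (mod 284)
29^60 = 29^4 × 29^8 × 29^16 × 29^32 ≡ 37 (mod 284)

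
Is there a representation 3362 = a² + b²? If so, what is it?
31² + 49² (a=31, b=49)

Factorization: 3362 = 2 × 41^2
By Fermat: n is sum of two squares iff every prime p ≡ 3 (mod 4) appears to even power.
All primes ≡ 3 (mod 4) appear to even power.
Search a = 0, 1, 2, … for 3362 - a² a perfect square: first hit at a = 31: 3362 - 961 = 2401 = 49².
3362 = 31² + 49² = 961 + 2401 ✓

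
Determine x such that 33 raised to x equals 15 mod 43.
32

Baby-step giant-step with step n = ⌈√43⌉ = 7.
Baby steps 33^j mod 43 (j:value) for j=0..6: 0:1, 1:33, 2:14, 3:32, 4:24, 5:18, 6:35.
Giant-step multiplier: 33^(-7) ≡ 33^(42-7) = 33^35 ≡ 7 (mod 43).
Giant steps γ_i = 15·7^i mod 43: γ_0=15, γ_1=19, γ_2=4, γ_3=28, γ_4=24 (in table at j=4).
x = i·n + j = 4·7 + 4 = 32.
Check: 33^32 ≡ 15 (mod 43).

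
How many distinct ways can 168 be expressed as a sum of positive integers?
228204732751

p(n) counts ways to write n as a sum of positive integers (order ignored).
Euler's pentagonal recurrence: p(k) = p(k-1) + p(k-2) - p(k-5) - p(k-7) + p(k-12) + p(k-15) - ... (offsets j(3j∓1)/2, signs ++--, p(0)=1, p(<0)=0).
DP table for k = 0..167: p(0)=1, p(1)=1, p(2)=2, p(3)=3, p(4)=5, p(5)=7, p(6)=11, p(7)=15, p(8)=22, p(9)=30, p(10)=42, p(11)=56, p(12)=77, p(13)=101, p(14)=135, p(15)=176, p(16)=231, p(17)=297, p(18)=385, p(19)=490, p(20)=627, p(21)=792, p(22)=1002, p(23)=1255, p(24)=1575, p(25)=1958, p(26)=2436, p(27)=3010, p(28)=3718, p(29)=4565, p(30)=5604, p(31)=6842, p(32)=8349, p(33)=10143, p(34)=12310, p(35)=14883, p(36)=17977, p(37)=21637, p(38)=26015, p(39)=31185, p(40)=37338, p(41)=44583, p(42)=53174, p(43)=63261, p(44)=75175, p(45)=89134, p(46)=105558, p(47)=124754, p(48)=147273, p(49)=173525, p(50)=204226, p(51)=239943, p(52)=281589, p(53)=329931, p(54)=386155, p(55)=451276, p(56)=526823, p(57)=614154, p(58)=715220, p(59)=831820, p(60)=966467, p(61)=1121505, p(62)=1300156, p(63)=1505499, p(64)=1741630, p(65)=2012558, p(66)=2323520, p(67)=2679689, p(68)=3087735, p(69)=3554345, p(70)=4087968, p(71)=4697205, p(72)=5392783, p(73)=6185689, p(74)=7089500, p(75)=8118264, p(76)=9289091, p(77)=10619863, p(78)=12132164, p(79)=13848650, p(80)=15796476, p(81)=18004327, p(82)=20506255, p(83)=23338469, p(84)=26543660, p(85)=30167357, p(86)=34262962, p(87)=38887673, p(88)=44108109, p(89)=49995925, p(90)=56634173, p(91)=64112359, p(92)=72533807, p(93)=82010177, p(94)=92669720, p(95)=104651419, p(96)=118114304, p(97)=133230930, p(98)=150198136, p(99)=169229875, p(100)=190569292, p(101)=214481126, p(102)=241265379, p(103)=271248950, p(104)=304801365, p(105)=342325709, p(106)=384276336, p(107)=431149389, p(108)=483502844, p(109)=541946240, p(110)=607163746, p(111)=679903203, p(112)=761002156, p(113)=851376628, p(114)=952050665, p(115)=1064144451, p(116)=1188908248, p(117)=1327710076, p(118)=1482074143, p(119)=1653668665, p(120)=1844349560, p(121)=2056148051, p(122)=2291320912, p(123)=2552338241, p(124)=2841940500, p(125)=3163127352, p(126)=3519222692, p(127)=3913864295, p(128)=4351078600, p(129)=4835271870, p(130)=5371315400, p(131)=5964539504, p(132)=6620830889, p(133)=7346629512, p(134)=8149040695, p(135)=9035836076, p(136)=10015581680, p(137)=11097645016, p(138)=12292341831, p(139)=13610949895, p(140)=15065878135, p(141)=16670689208, p(142)=18440293320, p(143)=20390982757, p(144)=22540654445, p(145)=24908858009, p(146)=27517052599, p(147)=30388671978, p(148)=33549419497, p(149)=37027355200, p(150)=40853235313, p(151)=45060624582, p(152)=49686288421, p(153)=54770336324, p(154)=60356673280, p(155)=66493182097, p(156)=73232243759, p(157)=80630964769, p(158)=88751778802, p(159)=97662728555, p(160)=107438159466, p(161)=118159068427, p(162)=129913904637, p(163)=142798995930, p(164)=156919475295, p(165)=172389800255, p(166)=189334822579, p(167)=207890420102.
Final step: p(168) = p(167) + p(166) - p(163) - p(161) + p(156) + p(153) - p(146) - p(142) + p(133) + p(128) - p(117) - p(111) + p(98) + p(91) - p(76) - p(68) + p(51) + p(42) - p(23) - p(13)
= 207890420102 + 189334822579 - 142798995930 - 118159068427 + 73232243759 + 54770336324 - 27517052599 - 18440293320 + 7346629512 + 4351078600 - 1327710076 - 679903203 + 150198136 + 64112359 - 9289091 - 3087735 + 239943 + 53174 - 1255 - 101
= 228204732751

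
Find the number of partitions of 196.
2814570987591

p(n) counts ways to write n as a sum of positive integers (order ignored).
Euler's pentagonal recurrence: p(k) = p(k-1) + p(k-2) - p(k-5) - p(k-7) + p(k-12) + p(k-15) - ... (offsets j(3j∓1)/2, signs ++--, p(0)=1, p(<0)=0).
DP table for k = 0..195: p(0)=1, p(1)=1, p(2)=2, p(3)=3, p(4)=5, p(5)=7, p(6)=11, p(7)=15, p(8)=22, p(9)=30, p(10)=42, p(11)=56, p(12)=77, p(13)=101, p(14)=135, p(15)=176, p(16)=231, p(17)=297, p(18)=385, p(19)=490, p(20)=627, p(21)=792, p(22)=1002, p(23)=1255, p(24)=1575, p(25)=1958, p(26)=2436, p(27)=3010, p(28)=3718, p(29)=4565, p(30)=5604, p(31)=6842, p(32)=8349, p(33)=10143, p(34)=12310, p(35)=14883, p(36)=17977, p(37)=21637, p(38)=26015, p(39)=31185, p(40)=37338, p(41)=44583, p(42)=53174, p(43)=63261, p(44)=75175, p(45)=89134, p(46)=105558, p(47)=124754, p(48)=147273, p(49)=173525, p(50)=204226, p(51)=239943, p(52)=281589, p(53)=329931, p(54)=386155, p(55)=451276, p(56)=526823, p(57)=614154, p(58)=715220, p(59)=831820, p(60)=966467, p(61)=1121505, p(62)=1300156, p(63)=1505499, p(64)=1741630, p(65)=2012558, p(66)=2323520, p(67)=2679689, p(68)=3087735, p(69)=3554345, p(70)=4087968, p(71)=4697205, p(72)=5392783, p(73)=6185689, p(74)=7089500, p(75)=8118264, p(76)=9289091, p(77)=10619863, p(78)=12132164, p(79)=13848650, p(80)=15796476, p(81)=18004327, p(82)=20506255, p(83)=23338469, p(84)=26543660, p(85)=30167357, p(86)=34262962, p(87)=38887673, p(88)=44108109, p(89)=49995925, p(90)=56634173, p(91)=64112359, p(92)=72533807, p(93)=82010177, p(94)=92669720, p(95)=104651419, p(96)=118114304, p(97)=133230930, p(98)=150198136, p(99)=169229875, p(100)=190569292, p(101)=214481126, p(102)=241265379, p(103)=271248950, p(104)=304801365, p(105)=342325709, p(106)=384276336, p(107)=431149389, p(108)=483502844, p(109)=541946240, p(110)=607163746, p(111)=679903203, p(112)=761002156, p(113)=851376628, p(114)=952050665, p(115)=1064144451, p(116)=1188908248, p(117)=1327710076, p(118)=1482074143, p(119)=1653668665, p(120)=1844349560, p(121)=2056148051, p(122)=2291320912, p(123)=2552338241, p(124)=2841940500, p(125)=3163127352, p(126)=3519222692, p(127)=3913864295, p(128)=4351078600, p(129)=4835271870, p(130)=5371315400, p(131)=5964539504, p(132)=6620830889, p(133)=7346629512, p(134)=8149040695, p(135)=9035836076, p(136)=10015581680, p(137)=11097645016, p(138)=12292341831, p(139)=13610949895, p(140)=15065878135, p(141)=16670689208, p(142)=18440293320, p(143)=20390982757, p(144)=22540654445, p(145)=24908858009, p(146)=27517052599, p(147)=30388671978, p(148)=33549419497, p(149)=37027355200, p(150)=40853235313, p(151)=45060624582, p(152)=49686288421, p(153)=54770336324, p(154)=60356673280, p(155)=66493182097, p(156)=73232243759, p(157)=80630964769, p(158)=88751778802, p(159)=97662728555, p(160)=107438159466, p(161)=118159068427, p(162)=129913904637, p(163)=142798995930, p(164)=156919475295, p(165)=172389800255, p(166)=189334822579, p(167)=207890420102, p(168)=228204732751, p(169)=250438925115, p(170)=274768617130, p(171)=301384802048, p(172)=330495499613, p(173)=362326859895, p(174)=397125074750, p(175)=435157697830, p(176)=476715857290, p(177)=522115831195, p(178)=571701605655, p(179)=625846753120, p(180)=684957390936, p(181)=749474411781, p(182)=819876908323, p(183)=896684817527, p(184)=980462880430, p(185)=1071823774337, p(186)=1171432692373, p(187)=1280011042268, p(188)=1398341745571, p(189)=1527273599625, p(190)=1667727404093, p(191)=1820701100652, p(192)=1987276856363, p(193)=2168627105469, p(194)=2366022741845, p(195)=2580840212973.
Final step: p(196) = p(195) + p(194) - p(191) - p(189) + p(184) + p(181) - p(174) - p(170) + p(161) + p(156) - p(145) - p(139) + p(126) + p(119) - p(104) - p(96) + p(79) + p(70) - p(51) - p(41) + p(20) + p(9)
= 2580840212973 + 2366022741845 - 1820701100652 - 1527273599625 + 980462880430 + 749474411781 - 397125074750 - 274768617130 + 118159068427 + 73232243759 - 24908858009 - 13610949895 + 3519222692 + 1653668665 - 304801365 - 118114304 + 13848650 + 4087968 - 239943 - 44583 + 627 + 30
= 2814570987591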